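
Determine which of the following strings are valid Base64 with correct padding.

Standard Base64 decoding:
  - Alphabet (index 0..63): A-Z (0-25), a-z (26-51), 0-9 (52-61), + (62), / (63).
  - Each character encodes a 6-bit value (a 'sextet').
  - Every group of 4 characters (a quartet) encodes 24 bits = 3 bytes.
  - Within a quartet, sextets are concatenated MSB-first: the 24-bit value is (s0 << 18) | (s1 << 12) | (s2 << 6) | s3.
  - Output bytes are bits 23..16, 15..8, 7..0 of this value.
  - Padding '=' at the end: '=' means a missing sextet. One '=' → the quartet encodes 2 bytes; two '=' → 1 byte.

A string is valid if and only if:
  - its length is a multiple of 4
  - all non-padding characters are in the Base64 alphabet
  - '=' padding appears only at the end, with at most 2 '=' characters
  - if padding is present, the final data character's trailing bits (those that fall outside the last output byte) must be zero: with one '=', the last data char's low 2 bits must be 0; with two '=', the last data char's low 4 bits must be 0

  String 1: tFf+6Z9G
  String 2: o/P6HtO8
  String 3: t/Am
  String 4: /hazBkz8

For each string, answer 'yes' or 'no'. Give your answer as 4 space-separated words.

String 1: 'tFf+6Z9G' → valid
String 2: 'o/P6HtO8' → valid
String 3: 't/Am' → valid
String 4: '/hazBkz8' → valid

Answer: yes yes yes yes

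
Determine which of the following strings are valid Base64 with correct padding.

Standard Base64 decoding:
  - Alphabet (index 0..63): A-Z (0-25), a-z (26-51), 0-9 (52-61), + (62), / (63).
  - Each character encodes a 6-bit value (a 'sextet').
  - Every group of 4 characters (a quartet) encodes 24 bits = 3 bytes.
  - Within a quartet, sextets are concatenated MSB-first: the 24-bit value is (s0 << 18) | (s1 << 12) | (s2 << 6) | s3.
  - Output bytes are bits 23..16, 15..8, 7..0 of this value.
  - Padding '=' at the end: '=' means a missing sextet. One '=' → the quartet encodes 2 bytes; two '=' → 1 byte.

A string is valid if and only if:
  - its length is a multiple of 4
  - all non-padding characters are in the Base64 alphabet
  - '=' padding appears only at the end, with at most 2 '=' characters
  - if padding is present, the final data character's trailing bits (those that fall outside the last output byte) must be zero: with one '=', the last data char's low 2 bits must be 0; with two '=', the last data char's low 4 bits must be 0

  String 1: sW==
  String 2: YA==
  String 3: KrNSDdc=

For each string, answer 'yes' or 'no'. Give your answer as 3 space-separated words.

Answer: no yes yes

Derivation:
String 1: 'sW==' → invalid (bad trailing bits)
String 2: 'YA==' → valid
String 3: 'KrNSDdc=' → valid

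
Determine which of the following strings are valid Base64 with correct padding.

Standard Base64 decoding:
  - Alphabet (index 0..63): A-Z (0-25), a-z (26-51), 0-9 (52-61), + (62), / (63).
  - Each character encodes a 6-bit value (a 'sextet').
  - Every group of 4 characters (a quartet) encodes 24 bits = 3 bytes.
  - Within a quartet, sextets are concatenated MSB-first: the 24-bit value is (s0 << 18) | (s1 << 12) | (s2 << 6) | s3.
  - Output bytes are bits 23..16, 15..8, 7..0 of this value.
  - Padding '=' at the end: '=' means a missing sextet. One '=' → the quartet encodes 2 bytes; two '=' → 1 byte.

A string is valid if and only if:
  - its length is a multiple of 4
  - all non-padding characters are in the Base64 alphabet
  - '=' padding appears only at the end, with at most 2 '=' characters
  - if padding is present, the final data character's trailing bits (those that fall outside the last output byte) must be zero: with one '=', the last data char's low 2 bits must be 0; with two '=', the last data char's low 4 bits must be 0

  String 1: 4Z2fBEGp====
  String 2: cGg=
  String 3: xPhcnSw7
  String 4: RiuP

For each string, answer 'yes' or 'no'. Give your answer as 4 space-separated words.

String 1: '4Z2fBEGp====' → invalid (4 pad chars (max 2))
String 2: 'cGg=' → valid
String 3: 'xPhcnSw7' → valid
String 4: 'RiuP' → valid

Answer: no yes yes yes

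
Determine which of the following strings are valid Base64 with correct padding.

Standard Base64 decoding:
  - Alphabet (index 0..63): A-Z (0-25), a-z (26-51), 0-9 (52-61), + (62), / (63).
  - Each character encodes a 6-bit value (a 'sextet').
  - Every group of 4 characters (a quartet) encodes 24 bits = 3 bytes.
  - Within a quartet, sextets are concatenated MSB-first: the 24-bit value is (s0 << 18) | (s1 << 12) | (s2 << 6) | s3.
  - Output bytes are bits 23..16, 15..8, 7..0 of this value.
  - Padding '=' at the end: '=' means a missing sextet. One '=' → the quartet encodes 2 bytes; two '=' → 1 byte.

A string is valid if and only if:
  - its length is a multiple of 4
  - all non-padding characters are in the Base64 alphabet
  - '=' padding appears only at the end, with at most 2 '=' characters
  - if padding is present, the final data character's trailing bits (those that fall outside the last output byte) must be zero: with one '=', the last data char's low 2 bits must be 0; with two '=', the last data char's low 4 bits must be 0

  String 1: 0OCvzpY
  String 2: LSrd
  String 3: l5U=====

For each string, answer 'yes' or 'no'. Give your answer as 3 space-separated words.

Answer: no yes no

Derivation:
String 1: '0OCvzpY' → invalid (len=7 not mult of 4)
String 2: 'LSrd' → valid
String 3: 'l5U=====' → invalid (5 pad chars (max 2))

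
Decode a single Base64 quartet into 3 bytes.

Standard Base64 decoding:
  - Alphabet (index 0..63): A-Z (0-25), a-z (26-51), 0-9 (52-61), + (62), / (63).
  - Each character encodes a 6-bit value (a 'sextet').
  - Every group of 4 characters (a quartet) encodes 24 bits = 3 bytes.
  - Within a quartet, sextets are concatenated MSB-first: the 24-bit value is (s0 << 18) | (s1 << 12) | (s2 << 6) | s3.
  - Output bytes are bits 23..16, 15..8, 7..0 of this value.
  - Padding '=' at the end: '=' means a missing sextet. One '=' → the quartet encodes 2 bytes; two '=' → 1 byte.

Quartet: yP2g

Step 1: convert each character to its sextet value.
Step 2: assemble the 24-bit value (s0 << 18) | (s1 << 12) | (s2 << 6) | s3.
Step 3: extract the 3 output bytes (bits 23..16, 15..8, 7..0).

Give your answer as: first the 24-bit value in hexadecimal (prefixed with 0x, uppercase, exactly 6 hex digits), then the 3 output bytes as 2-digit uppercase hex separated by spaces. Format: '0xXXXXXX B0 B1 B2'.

Sextets: y=50, P=15, 2=54, g=32
24-bit: (50<<18) | (15<<12) | (54<<6) | 32
      = 0xC80000 | 0x00F000 | 0x000D80 | 0x000020
      = 0xC8FDA0
Bytes: (v>>16)&0xFF=C8, (v>>8)&0xFF=FD, v&0xFF=A0

Answer: 0xC8FDA0 C8 FD A0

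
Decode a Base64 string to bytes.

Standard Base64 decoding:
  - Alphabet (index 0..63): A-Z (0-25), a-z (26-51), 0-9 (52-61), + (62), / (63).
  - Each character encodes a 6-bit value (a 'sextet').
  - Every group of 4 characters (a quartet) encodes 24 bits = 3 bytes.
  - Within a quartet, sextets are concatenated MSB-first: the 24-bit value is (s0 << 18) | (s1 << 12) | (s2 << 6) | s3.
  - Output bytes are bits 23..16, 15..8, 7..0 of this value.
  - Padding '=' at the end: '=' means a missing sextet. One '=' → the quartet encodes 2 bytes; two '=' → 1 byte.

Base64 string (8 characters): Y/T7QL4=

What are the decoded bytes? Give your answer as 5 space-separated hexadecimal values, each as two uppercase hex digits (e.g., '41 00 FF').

Answer: 63 F4 FB 40 BE

Derivation:
After char 0 ('Y'=24): chars_in_quartet=1 acc=0x18 bytes_emitted=0
After char 1 ('/'=63): chars_in_quartet=2 acc=0x63F bytes_emitted=0
After char 2 ('T'=19): chars_in_quartet=3 acc=0x18FD3 bytes_emitted=0
After char 3 ('7'=59): chars_in_quartet=4 acc=0x63F4FB -> emit 63 F4 FB, reset; bytes_emitted=3
After char 4 ('Q'=16): chars_in_quartet=1 acc=0x10 bytes_emitted=3
After char 5 ('L'=11): chars_in_quartet=2 acc=0x40B bytes_emitted=3
After char 6 ('4'=56): chars_in_quartet=3 acc=0x102F8 bytes_emitted=3
Padding '=': partial quartet acc=0x102F8 -> emit 40 BE; bytes_emitted=5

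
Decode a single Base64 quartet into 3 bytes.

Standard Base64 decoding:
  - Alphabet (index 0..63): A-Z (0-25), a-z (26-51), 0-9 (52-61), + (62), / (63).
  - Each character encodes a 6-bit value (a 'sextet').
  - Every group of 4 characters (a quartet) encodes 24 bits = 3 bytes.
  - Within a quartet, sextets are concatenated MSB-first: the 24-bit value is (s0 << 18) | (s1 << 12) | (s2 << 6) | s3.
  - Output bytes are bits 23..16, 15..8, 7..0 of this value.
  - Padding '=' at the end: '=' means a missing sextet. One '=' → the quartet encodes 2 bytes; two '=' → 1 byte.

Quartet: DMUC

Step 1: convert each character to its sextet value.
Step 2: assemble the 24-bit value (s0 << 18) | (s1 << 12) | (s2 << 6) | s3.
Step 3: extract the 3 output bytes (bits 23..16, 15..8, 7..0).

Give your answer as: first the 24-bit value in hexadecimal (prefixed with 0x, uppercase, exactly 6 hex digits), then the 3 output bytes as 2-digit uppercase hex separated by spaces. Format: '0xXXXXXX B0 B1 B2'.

Answer: 0x0CC502 0C C5 02

Derivation:
Sextets: D=3, M=12, U=20, C=2
24-bit: (3<<18) | (12<<12) | (20<<6) | 2
      = 0x0C0000 | 0x00C000 | 0x000500 | 0x000002
      = 0x0CC502
Bytes: (v>>16)&0xFF=0C, (v>>8)&0xFF=C5, v&0xFF=02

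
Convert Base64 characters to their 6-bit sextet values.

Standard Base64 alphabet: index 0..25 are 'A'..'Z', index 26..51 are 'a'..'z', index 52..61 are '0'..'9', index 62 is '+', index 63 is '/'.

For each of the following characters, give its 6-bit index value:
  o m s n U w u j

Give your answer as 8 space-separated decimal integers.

'o': a..z range, 26 + ord('o') − ord('a') = 40
'm': a..z range, 26 + ord('m') − ord('a') = 38
's': a..z range, 26 + ord('s') − ord('a') = 44
'n': a..z range, 26 + ord('n') − ord('a') = 39
'U': A..Z range, ord('U') − ord('A') = 20
'w': a..z range, 26 + ord('w') − ord('a') = 48
'u': a..z range, 26 + ord('u') − ord('a') = 46
'j': a..z range, 26 + ord('j') − ord('a') = 35

Answer: 40 38 44 39 20 48 46 35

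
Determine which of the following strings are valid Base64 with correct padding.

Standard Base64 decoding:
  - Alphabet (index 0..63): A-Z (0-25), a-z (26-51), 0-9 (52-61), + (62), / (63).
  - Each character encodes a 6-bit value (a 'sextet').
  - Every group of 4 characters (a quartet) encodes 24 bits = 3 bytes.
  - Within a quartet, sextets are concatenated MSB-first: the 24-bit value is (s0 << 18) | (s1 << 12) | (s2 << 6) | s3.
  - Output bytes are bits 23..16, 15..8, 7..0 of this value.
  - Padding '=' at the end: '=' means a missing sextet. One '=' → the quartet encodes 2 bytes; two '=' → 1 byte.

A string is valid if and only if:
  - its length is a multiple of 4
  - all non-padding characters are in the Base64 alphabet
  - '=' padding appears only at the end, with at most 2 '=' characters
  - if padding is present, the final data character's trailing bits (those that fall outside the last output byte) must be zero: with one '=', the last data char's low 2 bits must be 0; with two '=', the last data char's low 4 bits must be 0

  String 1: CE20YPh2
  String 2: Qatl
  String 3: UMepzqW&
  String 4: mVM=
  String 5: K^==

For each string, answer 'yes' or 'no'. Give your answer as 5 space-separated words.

Answer: yes yes no yes no

Derivation:
String 1: 'CE20YPh2' → valid
String 2: 'Qatl' → valid
String 3: 'UMepzqW&' → invalid (bad char(s): ['&'])
String 4: 'mVM=' → valid
String 5: 'K^==' → invalid (bad char(s): ['^'])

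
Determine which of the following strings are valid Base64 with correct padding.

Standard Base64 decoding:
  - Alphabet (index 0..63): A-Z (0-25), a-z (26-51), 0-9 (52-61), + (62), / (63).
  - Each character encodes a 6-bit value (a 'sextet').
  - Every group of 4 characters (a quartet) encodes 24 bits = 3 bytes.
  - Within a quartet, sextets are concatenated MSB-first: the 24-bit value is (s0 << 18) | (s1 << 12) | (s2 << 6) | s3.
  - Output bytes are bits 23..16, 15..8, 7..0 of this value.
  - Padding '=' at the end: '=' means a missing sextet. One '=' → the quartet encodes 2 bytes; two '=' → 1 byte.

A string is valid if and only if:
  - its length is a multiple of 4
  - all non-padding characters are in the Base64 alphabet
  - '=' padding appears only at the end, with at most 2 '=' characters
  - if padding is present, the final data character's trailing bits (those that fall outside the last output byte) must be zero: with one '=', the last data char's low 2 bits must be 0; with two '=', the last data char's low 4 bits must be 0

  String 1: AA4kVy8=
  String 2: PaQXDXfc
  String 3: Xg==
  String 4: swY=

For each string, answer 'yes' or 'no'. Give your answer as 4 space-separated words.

Answer: yes yes yes yes

Derivation:
String 1: 'AA4kVy8=' → valid
String 2: 'PaQXDXfc' → valid
String 3: 'Xg==' → valid
String 4: 'swY=' → valid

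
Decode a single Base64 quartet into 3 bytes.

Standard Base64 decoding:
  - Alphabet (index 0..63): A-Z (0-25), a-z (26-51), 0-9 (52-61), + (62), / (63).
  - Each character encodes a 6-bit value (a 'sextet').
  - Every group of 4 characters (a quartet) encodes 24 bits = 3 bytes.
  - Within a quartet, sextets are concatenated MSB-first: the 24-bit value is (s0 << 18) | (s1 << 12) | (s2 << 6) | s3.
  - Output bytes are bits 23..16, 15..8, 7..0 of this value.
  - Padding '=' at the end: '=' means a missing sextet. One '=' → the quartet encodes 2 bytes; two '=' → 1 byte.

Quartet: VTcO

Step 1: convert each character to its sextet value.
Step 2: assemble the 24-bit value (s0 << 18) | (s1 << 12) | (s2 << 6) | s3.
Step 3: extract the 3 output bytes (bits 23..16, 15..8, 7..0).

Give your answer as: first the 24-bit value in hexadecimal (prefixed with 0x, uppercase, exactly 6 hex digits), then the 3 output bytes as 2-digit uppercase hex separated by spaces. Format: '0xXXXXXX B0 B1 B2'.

Sextets: V=21, T=19, c=28, O=14
24-bit: (21<<18) | (19<<12) | (28<<6) | 14
      = 0x540000 | 0x013000 | 0x000700 | 0x00000E
      = 0x55370E
Bytes: (v>>16)&0xFF=55, (v>>8)&0xFF=37, v&0xFF=0E

Answer: 0x55370E 55 37 0E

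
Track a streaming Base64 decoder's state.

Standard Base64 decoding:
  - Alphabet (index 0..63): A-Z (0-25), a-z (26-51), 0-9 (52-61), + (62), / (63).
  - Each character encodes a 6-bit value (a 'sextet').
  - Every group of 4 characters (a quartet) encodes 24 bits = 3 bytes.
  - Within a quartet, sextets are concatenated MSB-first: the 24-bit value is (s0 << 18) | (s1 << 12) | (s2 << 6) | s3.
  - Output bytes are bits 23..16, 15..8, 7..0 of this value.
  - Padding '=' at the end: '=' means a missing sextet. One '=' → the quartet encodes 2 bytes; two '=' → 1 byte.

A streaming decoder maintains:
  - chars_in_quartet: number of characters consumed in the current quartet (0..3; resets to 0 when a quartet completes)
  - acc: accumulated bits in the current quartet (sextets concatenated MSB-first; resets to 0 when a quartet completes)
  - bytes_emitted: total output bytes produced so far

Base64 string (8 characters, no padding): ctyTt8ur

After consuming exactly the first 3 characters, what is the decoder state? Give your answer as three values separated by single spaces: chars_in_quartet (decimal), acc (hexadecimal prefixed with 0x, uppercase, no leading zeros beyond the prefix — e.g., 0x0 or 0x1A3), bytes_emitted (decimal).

Answer: 3 0x1CB72 0

Derivation:
After char 0 ('c'=28): chars_in_quartet=1 acc=0x1C bytes_emitted=0
After char 1 ('t'=45): chars_in_quartet=2 acc=0x72D bytes_emitted=0
After char 2 ('y'=50): chars_in_quartet=3 acc=0x1CB72 bytes_emitted=0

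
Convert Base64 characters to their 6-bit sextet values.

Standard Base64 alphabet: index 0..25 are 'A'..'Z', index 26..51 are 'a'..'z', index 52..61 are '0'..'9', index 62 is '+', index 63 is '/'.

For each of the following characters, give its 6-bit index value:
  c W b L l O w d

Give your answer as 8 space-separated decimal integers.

'c': a..z range, 26 + ord('c') − ord('a') = 28
'W': A..Z range, ord('W') − ord('A') = 22
'b': a..z range, 26 + ord('b') − ord('a') = 27
'L': A..Z range, ord('L') − ord('A') = 11
'l': a..z range, 26 + ord('l') − ord('a') = 37
'O': A..Z range, ord('O') − ord('A') = 14
'w': a..z range, 26 + ord('w') − ord('a') = 48
'd': a..z range, 26 + ord('d') − ord('a') = 29

Answer: 28 22 27 11 37 14 48 29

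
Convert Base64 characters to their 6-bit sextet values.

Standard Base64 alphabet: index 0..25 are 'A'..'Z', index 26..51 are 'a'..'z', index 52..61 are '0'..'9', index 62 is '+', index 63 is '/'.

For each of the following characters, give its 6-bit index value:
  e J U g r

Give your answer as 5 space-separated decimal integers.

Answer: 30 9 20 32 43

Derivation:
'e': a..z range, 26 + ord('e') − ord('a') = 30
'J': A..Z range, ord('J') − ord('A') = 9
'U': A..Z range, ord('U') − ord('A') = 20
'g': a..z range, 26 + ord('g') − ord('a') = 32
'r': a..z range, 26 + ord('r') − ord('a') = 43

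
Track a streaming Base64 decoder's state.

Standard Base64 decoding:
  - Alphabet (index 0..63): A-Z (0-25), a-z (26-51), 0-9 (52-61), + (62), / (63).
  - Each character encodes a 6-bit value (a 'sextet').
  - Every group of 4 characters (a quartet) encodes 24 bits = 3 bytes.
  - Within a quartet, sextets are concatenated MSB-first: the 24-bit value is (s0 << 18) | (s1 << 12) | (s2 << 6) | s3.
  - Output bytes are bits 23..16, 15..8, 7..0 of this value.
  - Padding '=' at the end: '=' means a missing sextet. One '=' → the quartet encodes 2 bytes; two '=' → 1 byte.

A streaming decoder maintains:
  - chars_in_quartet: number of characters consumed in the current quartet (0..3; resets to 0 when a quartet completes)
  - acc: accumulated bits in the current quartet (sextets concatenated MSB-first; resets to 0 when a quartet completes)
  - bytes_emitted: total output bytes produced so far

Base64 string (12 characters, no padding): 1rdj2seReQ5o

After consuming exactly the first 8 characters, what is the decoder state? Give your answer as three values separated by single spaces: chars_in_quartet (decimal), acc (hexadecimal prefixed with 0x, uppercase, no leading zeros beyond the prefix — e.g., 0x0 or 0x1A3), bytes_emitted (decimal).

Answer: 0 0x0 6

Derivation:
After char 0 ('1'=53): chars_in_quartet=1 acc=0x35 bytes_emitted=0
After char 1 ('r'=43): chars_in_quartet=2 acc=0xD6B bytes_emitted=0
After char 2 ('d'=29): chars_in_quartet=3 acc=0x35ADD bytes_emitted=0
After char 3 ('j'=35): chars_in_quartet=4 acc=0xD6B763 -> emit D6 B7 63, reset; bytes_emitted=3
After char 4 ('2'=54): chars_in_quartet=1 acc=0x36 bytes_emitted=3
After char 5 ('s'=44): chars_in_quartet=2 acc=0xDAC bytes_emitted=3
After char 6 ('e'=30): chars_in_quartet=3 acc=0x36B1E bytes_emitted=3
After char 7 ('R'=17): chars_in_quartet=4 acc=0xDAC791 -> emit DA C7 91, reset; bytes_emitted=6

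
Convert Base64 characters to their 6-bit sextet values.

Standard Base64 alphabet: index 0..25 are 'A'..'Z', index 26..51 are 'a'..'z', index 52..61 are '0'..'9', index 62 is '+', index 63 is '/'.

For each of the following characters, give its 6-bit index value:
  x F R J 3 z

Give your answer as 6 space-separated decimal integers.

'x': a..z range, 26 + ord('x') − ord('a') = 49
'F': A..Z range, ord('F') − ord('A') = 5
'R': A..Z range, ord('R') − ord('A') = 17
'J': A..Z range, ord('J') − ord('A') = 9
'3': 0..9 range, 52 + ord('3') − ord('0') = 55
'z': a..z range, 26 + ord('z') − ord('a') = 51

Answer: 49 5 17 9 55 51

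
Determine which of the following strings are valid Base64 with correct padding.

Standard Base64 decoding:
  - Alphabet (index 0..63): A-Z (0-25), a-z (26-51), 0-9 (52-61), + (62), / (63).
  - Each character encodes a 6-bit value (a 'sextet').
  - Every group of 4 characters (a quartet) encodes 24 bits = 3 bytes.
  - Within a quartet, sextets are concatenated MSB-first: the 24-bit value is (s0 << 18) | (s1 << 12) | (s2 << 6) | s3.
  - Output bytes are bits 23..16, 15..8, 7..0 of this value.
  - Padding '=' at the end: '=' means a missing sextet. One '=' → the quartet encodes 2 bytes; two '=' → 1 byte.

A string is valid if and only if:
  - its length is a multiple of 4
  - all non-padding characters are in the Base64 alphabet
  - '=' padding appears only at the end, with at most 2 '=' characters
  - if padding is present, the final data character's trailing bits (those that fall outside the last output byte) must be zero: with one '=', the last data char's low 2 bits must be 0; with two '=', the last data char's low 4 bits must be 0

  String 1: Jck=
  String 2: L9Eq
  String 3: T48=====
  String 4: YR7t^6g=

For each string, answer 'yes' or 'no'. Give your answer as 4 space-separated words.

Answer: yes yes no no

Derivation:
String 1: 'Jck=' → valid
String 2: 'L9Eq' → valid
String 3: 'T48=====' → invalid (5 pad chars (max 2))
String 4: 'YR7t^6g=' → invalid (bad char(s): ['^'])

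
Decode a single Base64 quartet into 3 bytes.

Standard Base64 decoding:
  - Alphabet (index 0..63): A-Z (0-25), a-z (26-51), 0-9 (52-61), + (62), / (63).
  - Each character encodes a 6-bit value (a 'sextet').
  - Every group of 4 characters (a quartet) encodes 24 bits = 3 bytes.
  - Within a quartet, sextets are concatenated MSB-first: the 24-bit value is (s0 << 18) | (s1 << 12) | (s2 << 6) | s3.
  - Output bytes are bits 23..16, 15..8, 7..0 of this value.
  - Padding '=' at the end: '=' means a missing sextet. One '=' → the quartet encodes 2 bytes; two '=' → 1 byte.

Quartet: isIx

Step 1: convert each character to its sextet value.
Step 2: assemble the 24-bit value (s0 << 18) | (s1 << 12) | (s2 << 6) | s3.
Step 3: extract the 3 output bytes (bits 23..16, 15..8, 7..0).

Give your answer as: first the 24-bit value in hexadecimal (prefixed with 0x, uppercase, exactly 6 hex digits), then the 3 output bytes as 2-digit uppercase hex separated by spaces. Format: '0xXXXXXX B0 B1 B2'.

Answer: 0x8AC231 8A C2 31

Derivation:
Sextets: i=34, s=44, I=8, x=49
24-bit: (34<<18) | (44<<12) | (8<<6) | 49
      = 0x880000 | 0x02C000 | 0x000200 | 0x000031
      = 0x8AC231
Bytes: (v>>16)&0xFF=8A, (v>>8)&0xFF=C2, v&0xFF=31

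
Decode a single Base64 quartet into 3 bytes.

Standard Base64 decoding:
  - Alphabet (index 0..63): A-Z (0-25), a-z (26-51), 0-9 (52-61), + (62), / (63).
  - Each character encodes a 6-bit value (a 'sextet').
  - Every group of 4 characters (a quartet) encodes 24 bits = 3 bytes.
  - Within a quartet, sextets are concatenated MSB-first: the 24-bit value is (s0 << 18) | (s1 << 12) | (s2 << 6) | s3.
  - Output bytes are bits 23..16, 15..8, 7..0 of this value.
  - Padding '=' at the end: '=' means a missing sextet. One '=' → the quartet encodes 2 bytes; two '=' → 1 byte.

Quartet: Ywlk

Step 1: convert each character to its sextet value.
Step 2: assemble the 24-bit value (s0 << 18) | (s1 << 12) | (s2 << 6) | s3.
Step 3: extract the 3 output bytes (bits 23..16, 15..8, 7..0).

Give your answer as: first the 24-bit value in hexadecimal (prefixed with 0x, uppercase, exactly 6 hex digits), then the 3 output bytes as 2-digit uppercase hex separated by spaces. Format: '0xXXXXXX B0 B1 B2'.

Answer: 0x630964 63 09 64

Derivation:
Sextets: Y=24, w=48, l=37, k=36
24-bit: (24<<18) | (48<<12) | (37<<6) | 36
      = 0x600000 | 0x030000 | 0x000940 | 0x000024
      = 0x630964
Bytes: (v>>16)&0xFF=63, (v>>8)&0xFF=09, v&0xFF=64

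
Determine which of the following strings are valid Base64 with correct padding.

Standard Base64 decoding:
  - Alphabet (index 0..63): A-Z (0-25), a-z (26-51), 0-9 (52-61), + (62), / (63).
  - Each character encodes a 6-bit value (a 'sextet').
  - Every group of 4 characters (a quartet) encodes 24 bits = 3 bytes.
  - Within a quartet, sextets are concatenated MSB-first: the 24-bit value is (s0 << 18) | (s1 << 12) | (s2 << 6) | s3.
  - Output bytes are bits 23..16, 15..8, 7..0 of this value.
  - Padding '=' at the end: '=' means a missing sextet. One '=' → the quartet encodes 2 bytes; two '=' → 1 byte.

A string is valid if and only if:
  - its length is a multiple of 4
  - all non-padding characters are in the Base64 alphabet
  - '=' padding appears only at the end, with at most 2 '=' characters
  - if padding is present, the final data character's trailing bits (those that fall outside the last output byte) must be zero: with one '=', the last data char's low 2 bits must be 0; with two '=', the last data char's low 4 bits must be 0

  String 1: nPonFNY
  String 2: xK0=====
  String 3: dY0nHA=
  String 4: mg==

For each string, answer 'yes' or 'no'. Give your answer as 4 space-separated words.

String 1: 'nPonFNY' → invalid (len=7 not mult of 4)
String 2: 'xK0=====' → invalid (5 pad chars (max 2))
String 3: 'dY0nHA=' → invalid (len=7 not mult of 4)
String 4: 'mg==' → valid

Answer: no no no yes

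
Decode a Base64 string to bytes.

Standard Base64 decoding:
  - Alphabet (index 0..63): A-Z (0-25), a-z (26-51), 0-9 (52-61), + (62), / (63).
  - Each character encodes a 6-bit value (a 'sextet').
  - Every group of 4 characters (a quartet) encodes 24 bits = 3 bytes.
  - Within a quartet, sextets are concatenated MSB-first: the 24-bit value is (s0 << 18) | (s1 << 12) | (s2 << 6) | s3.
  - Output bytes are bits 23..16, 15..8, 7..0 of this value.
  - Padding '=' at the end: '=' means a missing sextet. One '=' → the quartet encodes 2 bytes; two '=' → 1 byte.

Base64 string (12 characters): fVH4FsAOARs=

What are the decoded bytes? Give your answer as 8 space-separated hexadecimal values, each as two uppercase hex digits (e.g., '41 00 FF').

After char 0 ('f'=31): chars_in_quartet=1 acc=0x1F bytes_emitted=0
After char 1 ('V'=21): chars_in_quartet=2 acc=0x7D5 bytes_emitted=0
After char 2 ('H'=7): chars_in_quartet=3 acc=0x1F547 bytes_emitted=0
After char 3 ('4'=56): chars_in_quartet=4 acc=0x7D51F8 -> emit 7D 51 F8, reset; bytes_emitted=3
After char 4 ('F'=5): chars_in_quartet=1 acc=0x5 bytes_emitted=3
After char 5 ('s'=44): chars_in_quartet=2 acc=0x16C bytes_emitted=3
After char 6 ('A'=0): chars_in_quartet=3 acc=0x5B00 bytes_emitted=3
After char 7 ('O'=14): chars_in_quartet=4 acc=0x16C00E -> emit 16 C0 0E, reset; bytes_emitted=6
After char 8 ('A'=0): chars_in_quartet=1 acc=0x0 bytes_emitted=6
After char 9 ('R'=17): chars_in_quartet=2 acc=0x11 bytes_emitted=6
After char 10 ('s'=44): chars_in_quartet=3 acc=0x46C bytes_emitted=6
Padding '=': partial quartet acc=0x46C -> emit 01 1B; bytes_emitted=8

Answer: 7D 51 F8 16 C0 0E 01 1B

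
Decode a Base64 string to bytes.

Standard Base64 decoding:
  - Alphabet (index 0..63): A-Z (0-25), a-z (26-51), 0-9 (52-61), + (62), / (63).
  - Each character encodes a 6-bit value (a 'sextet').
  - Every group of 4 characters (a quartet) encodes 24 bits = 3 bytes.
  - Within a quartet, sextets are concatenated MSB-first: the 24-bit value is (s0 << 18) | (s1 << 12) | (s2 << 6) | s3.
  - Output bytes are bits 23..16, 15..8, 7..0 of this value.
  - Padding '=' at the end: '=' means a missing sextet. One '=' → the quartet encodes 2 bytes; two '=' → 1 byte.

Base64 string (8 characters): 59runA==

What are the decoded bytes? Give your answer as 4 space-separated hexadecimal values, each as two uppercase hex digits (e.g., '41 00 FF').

After char 0 ('5'=57): chars_in_quartet=1 acc=0x39 bytes_emitted=0
After char 1 ('9'=61): chars_in_quartet=2 acc=0xE7D bytes_emitted=0
After char 2 ('r'=43): chars_in_quartet=3 acc=0x39F6B bytes_emitted=0
After char 3 ('u'=46): chars_in_quartet=4 acc=0xE7DAEE -> emit E7 DA EE, reset; bytes_emitted=3
After char 4 ('n'=39): chars_in_quartet=1 acc=0x27 bytes_emitted=3
After char 5 ('A'=0): chars_in_quartet=2 acc=0x9C0 bytes_emitted=3
Padding '==': partial quartet acc=0x9C0 -> emit 9C; bytes_emitted=4

Answer: E7 DA EE 9C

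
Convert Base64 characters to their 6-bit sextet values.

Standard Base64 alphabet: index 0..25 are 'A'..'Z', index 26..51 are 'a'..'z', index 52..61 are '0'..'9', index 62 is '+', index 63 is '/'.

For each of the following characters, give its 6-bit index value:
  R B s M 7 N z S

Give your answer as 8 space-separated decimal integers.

Answer: 17 1 44 12 59 13 51 18

Derivation:
'R': A..Z range, ord('R') − ord('A') = 17
'B': A..Z range, ord('B') − ord('A') = 1
's': a..z range, 26 + ord('s') − ord('a') = 44
'M': A..Z range, ord('M') − ord('A') = 12
'7': 0..9 range, 52 + ord('7') − ord('0') = 59
'N': A..Z range, ord('N') − ord('A') = 13
'z': a..z range, 26 + ord('z') − ord('a') = 51
'S': A..Z range, ord('S') − ord('A') = 18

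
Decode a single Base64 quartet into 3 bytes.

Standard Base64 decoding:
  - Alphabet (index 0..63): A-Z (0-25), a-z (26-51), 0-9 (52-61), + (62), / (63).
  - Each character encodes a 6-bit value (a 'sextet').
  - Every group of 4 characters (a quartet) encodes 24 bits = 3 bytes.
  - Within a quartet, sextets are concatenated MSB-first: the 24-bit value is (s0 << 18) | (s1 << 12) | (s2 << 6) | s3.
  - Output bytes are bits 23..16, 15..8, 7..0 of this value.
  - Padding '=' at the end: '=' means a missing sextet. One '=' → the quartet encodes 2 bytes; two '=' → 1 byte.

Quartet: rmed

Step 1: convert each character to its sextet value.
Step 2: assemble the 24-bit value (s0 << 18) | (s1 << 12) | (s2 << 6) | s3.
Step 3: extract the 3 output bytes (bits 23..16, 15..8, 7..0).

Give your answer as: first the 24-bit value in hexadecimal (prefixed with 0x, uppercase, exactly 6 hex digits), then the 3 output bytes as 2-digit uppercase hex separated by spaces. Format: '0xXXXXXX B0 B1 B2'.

Sextets: r=43, m=38, e=30, d=29
24-bit: (43<<18) | (38<<12) | (30<<6) | 29
      = 0xAC0000 | 0x026000 | 0x000780 | 0x00001D
      = 0xAE679D
Bytes: (v>>16)&0xFF=AE, (v>>8)&0xFF=67, v&0xFF=9D

Answer: 0xAE679D AE 67 9D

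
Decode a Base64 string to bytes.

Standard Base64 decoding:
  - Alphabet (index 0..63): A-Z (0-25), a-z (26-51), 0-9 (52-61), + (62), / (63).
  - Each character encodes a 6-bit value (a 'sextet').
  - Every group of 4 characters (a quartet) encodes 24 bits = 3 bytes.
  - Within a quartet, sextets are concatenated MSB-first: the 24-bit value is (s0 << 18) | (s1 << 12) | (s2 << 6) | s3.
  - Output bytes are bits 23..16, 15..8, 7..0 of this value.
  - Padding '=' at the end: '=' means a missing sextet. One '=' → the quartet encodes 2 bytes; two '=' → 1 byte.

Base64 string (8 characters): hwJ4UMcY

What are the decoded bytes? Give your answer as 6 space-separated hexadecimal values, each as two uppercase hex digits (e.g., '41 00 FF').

After char 0 ('h'=33): chars_in_quartet=1 acc=0x21 bytes_emitted=0
After char 1 ('w'=48): chars_in_quartet=2 acc=0x870 bytes_emitted=0
After char 2 ('J'=9): chars_in_quartet=3 acc=0x21C09 bytes_emitted=0
After char 3 ('4'=56): chars_in_quartet=4 acc=0x870278 -> emit 87 02 78, reset; bytes_emitted=3
After char 4 ('U'=20): chars_in_quartet=1 acc=0x14 bytes_emitted=3
After char 5 ('M'=12): chars_in_quartet=2 acc=0x50C bytes_emitted=3
After char 6 ('c'=28): chars_in_quartet=3 acc=0x1431C bytes_emitted=3
After char 7 ('Y'=24): chars_in_quartet=4 acc=0x50C718 -> emit 50 C7 18, reset; bytes_emitted=6

Answer: 87 02 78 50 C7 18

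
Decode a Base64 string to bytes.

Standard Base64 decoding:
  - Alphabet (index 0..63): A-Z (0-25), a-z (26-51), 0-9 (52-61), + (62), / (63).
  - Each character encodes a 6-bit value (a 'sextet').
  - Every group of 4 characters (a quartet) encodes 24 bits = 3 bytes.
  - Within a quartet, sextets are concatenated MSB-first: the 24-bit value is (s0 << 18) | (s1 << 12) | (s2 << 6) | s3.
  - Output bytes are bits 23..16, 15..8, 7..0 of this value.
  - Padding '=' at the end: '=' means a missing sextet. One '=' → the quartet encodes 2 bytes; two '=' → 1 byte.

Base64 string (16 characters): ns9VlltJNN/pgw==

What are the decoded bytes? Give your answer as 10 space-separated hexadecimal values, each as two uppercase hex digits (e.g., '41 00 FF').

Answer: 9E CF 55 96 5B 49 34 DF E9 83

Derivation:
After char 0 ('n'=39): chars_in_quartet=1 acc=0x27 bytes_emitted=0
After char 1 ('s'=44): chars_in_quartet=2 acc=0x9EC bytes_emitted=0
After char 2 ('9'=61): chars_in_quartet=3 acc=0x27B3D bytes_emitted=0
After char 3 ('V'=21): chars_in_quartet=4 acc=0x9ECF55 -> emit 9E CF 55, reset; bytes_emitted=3
After char 4 ('l'=37): chars_in_quartet=1 acc=0x25 bytes_emitted=3
After char 5 ('l'=37): chars_in_quartet=2 acc=0x965 bytes_emitted=3
After char 6 ('t'=45): chars_in_quartet=3 acc=0x2596D bytes_emitted=3
After char 7 ('J'=9): chars_in_quartet=4 acc=0x965B49 -> emit 96 5B 49, reset; bytes_emitted=6
After char 8 ('N'=13): chars_in_quartet=1 acc=0xD bytes_emitted=6
After char 9 ('N'=13): chars_in_quartet=2 acc=0x34D bytes_emitted=6
After char 10 ('/'=63): chars_in_quartet=3 acc=0xD37F bytes_emitted=6
After char 11 ('p'=41): chars_in_quartet=4 acc=0x34DFE9 -> emit 34 DF E9, reset; bytes_emitted=9
After char 12 ('g'=32): chars_in_quartet=1 acc=0x20 bytes_emitted=9
After char 13 ('w'=48): chars_in_quartet=2 acc=0x830 bytes_emitted=9
Padding '==': partial quartet acc=0x830 -> emit 83; bytes_emitted=10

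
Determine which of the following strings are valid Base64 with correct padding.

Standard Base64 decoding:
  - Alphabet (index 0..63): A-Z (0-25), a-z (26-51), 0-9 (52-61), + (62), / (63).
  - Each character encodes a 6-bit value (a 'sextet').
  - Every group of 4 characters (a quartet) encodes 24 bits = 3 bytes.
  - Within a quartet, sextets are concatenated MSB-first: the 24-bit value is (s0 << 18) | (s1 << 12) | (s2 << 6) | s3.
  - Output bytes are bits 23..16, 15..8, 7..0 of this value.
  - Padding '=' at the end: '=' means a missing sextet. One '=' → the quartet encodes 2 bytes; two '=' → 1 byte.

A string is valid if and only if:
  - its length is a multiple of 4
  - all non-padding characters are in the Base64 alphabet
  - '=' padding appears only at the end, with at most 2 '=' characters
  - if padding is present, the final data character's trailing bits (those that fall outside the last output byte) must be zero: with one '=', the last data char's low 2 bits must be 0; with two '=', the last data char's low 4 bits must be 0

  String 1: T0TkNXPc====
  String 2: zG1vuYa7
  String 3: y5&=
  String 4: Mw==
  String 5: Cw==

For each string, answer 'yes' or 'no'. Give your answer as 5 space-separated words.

String 1: 'T0TkNXPc====' → invalid (4 pad chars (max 2))
String 2: 'zG1vuYa7' → valid
String 3: 'y5&=' → invalid (bad char(s): ['&'])
String 4: 'Mw==' → valid
String 5: 'Cw==' → valid

Answer: no yes no yes yes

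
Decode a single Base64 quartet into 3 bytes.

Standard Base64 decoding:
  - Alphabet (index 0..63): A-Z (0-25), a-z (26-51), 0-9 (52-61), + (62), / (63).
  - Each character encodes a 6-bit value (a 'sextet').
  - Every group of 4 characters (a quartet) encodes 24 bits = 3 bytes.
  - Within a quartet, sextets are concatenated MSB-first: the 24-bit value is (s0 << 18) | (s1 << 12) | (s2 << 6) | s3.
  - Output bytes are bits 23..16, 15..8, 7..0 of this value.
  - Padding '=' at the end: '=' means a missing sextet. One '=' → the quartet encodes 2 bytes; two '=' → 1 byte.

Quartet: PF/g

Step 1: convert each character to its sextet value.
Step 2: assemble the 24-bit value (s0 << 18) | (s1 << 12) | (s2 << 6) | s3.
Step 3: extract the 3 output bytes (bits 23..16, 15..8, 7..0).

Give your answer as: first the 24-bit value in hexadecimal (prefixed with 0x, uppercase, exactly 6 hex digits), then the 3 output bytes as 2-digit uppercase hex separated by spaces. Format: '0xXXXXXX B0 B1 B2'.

Sextets: P=15, F=5, /=63, g=32
24-bit: (15<<18) | (5<<12) | (63<<6) | 32
      = 0x3C0000 | 0x005000 | 0x000FC0 | 0x000020
      = 0x3C5FE0
Bytes: (v>>16)&0xFF=3C, (v>>8)&0xFF=5F, v&0xFF=E0

Answer: 0x3C5FE0 3C 5F E0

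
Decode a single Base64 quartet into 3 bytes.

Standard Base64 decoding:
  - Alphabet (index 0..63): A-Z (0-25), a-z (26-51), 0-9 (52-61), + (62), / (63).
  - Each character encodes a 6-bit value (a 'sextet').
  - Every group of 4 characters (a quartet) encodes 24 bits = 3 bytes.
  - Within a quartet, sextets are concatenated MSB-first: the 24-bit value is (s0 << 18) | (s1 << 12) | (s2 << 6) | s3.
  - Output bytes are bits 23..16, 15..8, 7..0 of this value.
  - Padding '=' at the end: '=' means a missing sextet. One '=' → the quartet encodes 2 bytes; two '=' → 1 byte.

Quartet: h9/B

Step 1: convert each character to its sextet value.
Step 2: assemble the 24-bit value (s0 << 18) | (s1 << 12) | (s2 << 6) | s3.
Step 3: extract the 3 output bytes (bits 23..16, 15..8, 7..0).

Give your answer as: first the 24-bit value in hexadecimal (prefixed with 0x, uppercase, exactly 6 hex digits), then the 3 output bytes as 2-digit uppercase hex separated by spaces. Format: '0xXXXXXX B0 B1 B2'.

Sextets: h=33, 9=61, /=63, B=1
24-bit: (33<<18) | (61<<12) | (63<<6) | 1
      = 0x840000 | 0x03D000 | 0x000FC0 | 0x000001
      = 0x87DFC1
Bytes: (v>>16)&0xFF=87, (v>>8)&0xFF=DF, v&0xFF=C1

Answer: 0x87DFC1 87 DF C1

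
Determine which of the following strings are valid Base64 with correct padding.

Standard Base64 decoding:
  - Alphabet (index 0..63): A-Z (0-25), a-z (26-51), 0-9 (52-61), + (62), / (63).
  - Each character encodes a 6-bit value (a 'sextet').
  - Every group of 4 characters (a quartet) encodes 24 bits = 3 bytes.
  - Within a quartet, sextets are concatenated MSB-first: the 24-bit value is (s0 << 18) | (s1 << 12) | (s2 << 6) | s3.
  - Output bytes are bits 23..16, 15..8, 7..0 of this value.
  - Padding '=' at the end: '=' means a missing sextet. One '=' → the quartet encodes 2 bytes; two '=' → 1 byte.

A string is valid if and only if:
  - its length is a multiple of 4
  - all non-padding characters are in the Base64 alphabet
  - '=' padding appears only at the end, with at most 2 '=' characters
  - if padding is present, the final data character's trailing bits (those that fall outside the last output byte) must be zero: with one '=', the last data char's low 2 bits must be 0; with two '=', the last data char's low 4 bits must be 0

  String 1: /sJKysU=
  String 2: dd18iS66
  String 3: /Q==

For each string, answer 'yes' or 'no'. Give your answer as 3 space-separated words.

Answer: yes yes yes

Derivation:
String 1: '/sJKysU=' → valid
String 2: 'dd18iS66' → valid
String 3: '/Q==' → valid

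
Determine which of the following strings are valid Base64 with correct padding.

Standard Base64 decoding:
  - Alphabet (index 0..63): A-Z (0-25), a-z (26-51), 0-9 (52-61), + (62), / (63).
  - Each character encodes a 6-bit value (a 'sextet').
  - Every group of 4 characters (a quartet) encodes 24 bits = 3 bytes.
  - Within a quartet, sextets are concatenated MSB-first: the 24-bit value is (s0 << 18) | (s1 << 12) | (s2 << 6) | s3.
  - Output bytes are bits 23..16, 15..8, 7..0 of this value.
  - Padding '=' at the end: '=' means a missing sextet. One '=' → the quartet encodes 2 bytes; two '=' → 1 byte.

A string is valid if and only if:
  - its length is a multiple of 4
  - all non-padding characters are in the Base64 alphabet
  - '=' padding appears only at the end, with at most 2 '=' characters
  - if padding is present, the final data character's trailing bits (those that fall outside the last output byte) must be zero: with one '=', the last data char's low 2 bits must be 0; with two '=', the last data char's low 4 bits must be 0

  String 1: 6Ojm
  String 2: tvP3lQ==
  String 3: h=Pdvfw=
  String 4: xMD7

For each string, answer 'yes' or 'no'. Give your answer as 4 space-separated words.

String 1: '6Ojm' → valid
String 2: 'tvP3lQ==' → valid
String 3: 'h=Pdvfw=' → invalid (bad char(s): ['=']; '=' in middle)
String 4: 'xMD7' → valid

Answer: yes yes no yes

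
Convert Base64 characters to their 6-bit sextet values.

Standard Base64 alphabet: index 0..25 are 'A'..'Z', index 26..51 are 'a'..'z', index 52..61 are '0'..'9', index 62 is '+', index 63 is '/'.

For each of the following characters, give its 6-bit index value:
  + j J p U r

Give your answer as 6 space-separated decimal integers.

'+': index 62
'j': a..z range, 26 + ord('j') − ord('a') = 35
'J': A..Z range, ord('J') − ord('A') = 9
'p': a..z range, 26 + ord('p') − ord('a') = 41
'U': A..Z range, ord('U') − ord('A') = 20
'r': a..z range, 26 + ord('r') − ord('a') = 43

Answer: 62 35 9 41 20 43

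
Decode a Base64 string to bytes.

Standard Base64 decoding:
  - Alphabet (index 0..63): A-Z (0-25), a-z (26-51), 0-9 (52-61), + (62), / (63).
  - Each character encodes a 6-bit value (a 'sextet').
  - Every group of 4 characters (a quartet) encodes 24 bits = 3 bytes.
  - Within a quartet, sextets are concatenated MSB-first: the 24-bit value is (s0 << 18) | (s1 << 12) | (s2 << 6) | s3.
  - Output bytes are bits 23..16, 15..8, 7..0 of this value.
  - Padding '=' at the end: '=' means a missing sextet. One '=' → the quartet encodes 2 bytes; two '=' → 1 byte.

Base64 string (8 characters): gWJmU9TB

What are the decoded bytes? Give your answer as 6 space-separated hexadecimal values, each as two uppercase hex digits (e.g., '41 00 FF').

After char 0 ('g'=32): chars_in_quartet=1 acc=0x20 bytes_emitted=0
After char 1 ('W'=22): chars_in_quartet=2 acc=0x816 bytes_emitted=0
After char 2 ('J'=9): chars_in_quartet=3 acc=0x20589 bytes_emitted=0
After char 3 ('m'=38): chars_in_quartet=4 acc=0x816266 -> emit 81 62 66, reset; bytes_emitted=3
After char 4 ('U'=20): chars_in_quartet=1 acc=0x14 bytes_emitted=3
After char 5 ('9'=61): chars_in_quartet=2 acc=0x53D bytes_emitted=3
After char 6 ('T'=19): chars_in_quartet=3 acc=0x14F53 bytes_emitted=3
After char 7 ('B'=1): chars_in_quartet=4 acc=0x53D4C1 -> emit 53 D4 C1, reset; bytes_emitted=6

Answer: 81 62 66 53 D4 C1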